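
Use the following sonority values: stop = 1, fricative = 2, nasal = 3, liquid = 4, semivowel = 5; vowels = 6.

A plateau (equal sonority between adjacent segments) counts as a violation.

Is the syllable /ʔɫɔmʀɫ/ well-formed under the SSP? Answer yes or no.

no

Onset: /ʔ/ is a stop (sonority 1), /ɫ/ is a liquid (sonority 4); then the nucleus /ɔ/ (sonority 6).
Onset profile 1-4-6 — rises to the nucleus.
Coda: /m/ is a nasal (sonority 3), /ʀ/ is a liquid (sonority 4), /ɫ/ is a liquid (sonority 4).
Coda profile 6-3-4-4 — does not strictly fall throughout.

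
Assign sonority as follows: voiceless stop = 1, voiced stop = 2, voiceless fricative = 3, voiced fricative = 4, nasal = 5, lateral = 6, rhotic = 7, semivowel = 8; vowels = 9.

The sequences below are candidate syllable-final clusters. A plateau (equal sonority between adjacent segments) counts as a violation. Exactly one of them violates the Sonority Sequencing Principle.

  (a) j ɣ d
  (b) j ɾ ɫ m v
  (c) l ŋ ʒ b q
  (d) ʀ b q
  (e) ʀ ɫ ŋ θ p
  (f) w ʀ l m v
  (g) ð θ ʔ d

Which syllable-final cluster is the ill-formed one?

(a) 8-4-2 → obeys
(b) 8-7-6-5-4 → obeys
(c) 6-5-4-2-1 → obeys
(d) 7-2-1 → obeys
(e) 7-6-5-3-1 → obeys
(f) 8-7-6-5-4 → obeys
(g) 4-3-1-2 → violates

g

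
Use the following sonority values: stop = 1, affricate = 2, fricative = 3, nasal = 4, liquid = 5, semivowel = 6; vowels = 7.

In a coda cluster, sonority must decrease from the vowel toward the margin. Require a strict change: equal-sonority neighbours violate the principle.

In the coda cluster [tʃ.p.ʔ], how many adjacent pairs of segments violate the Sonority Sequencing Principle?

1

/tʃ/ — affricate, sonority 2.
/p/ — stop, sonority 1.
/ʔ/ — stop, sonority 1.
/tʃ/→/p/: 2→1 (falls) — ok.
/p/→/ʔ/: 1→1 (plateau) — violation.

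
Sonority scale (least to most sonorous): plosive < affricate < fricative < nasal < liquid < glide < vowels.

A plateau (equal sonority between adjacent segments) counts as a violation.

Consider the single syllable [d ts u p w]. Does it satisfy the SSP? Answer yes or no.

Onset: /d/ is a plosive (sonority 1), /ts/ is an affricate (sonority 2); then the nucleus /u/ (sonority 7).
Onset profile 1-2-7 — rises to the nucleus.
Coda: /p/ is a plosive (sonority 1), /w/ is a glide (sonority 6).
Coda profile 7-1-6 — does not strictly fall throughout.

no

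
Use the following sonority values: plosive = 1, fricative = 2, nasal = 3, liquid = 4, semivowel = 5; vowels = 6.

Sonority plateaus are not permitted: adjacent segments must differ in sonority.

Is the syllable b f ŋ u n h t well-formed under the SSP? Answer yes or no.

yes

Onset: /b/ is a plosive (sonority 1), /f/ is a fricative (sonority 2), /ŋ/ is a nasal (sonority 3); then the nucleus /u/ (sonority 6).
Onset profile 1-2-3-6 — rises to the nucleus.
Coda: /n/ is a nasal (sonority 3), /h/ is a fricative (sonority 2), /t/ is a plosive (sonority 1).
Coda profile 6-3-2-1 — falls from the nucleus.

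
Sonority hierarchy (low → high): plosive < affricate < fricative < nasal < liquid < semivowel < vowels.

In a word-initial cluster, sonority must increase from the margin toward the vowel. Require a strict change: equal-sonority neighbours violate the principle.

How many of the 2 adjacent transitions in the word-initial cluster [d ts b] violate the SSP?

/d/: plosive = 1.
/ts/: affricate = 2.
/b/: plosive = 1.
/d/→/ts/: 1→2 (rises) — ok.
/ts/→/b/: 2→1 (does not rise) — violation.

1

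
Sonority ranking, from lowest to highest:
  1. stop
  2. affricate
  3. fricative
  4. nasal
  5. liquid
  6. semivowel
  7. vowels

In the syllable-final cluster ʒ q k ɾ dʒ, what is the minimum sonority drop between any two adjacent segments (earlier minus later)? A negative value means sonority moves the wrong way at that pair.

/ʒ/ — fricative, sonority 3.
/q/ — stop, sonority 1.
/k/ — stop, sonority 1.
/ɾ/ — liquid, sonority 5.
/dʒ/ — affricate, sonority 2.
/ʒ/→/q/: change +2.
/q/→/k/: change +0.
/k/→/ɾ/: change -4.
/ɾ/→/dʒ/: change +3.
Minimum = -4.

-4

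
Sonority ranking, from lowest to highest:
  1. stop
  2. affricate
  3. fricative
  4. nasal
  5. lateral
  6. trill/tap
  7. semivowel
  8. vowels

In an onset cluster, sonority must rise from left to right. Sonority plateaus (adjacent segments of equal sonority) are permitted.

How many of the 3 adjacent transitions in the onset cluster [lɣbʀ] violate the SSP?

2

/l/ is a lateral (sonority 5).
/ɣ/ is a fricative (sonority 3).
/b/ is a stop (sonority 1).
/ʀ/ is a trill/tap (sonority 6).
/l/→/ɣ/: 5→3 (does not rise) — violation.
/ɣ/→/b/: 3→1 (does not rise) — violation.
/b/→/ʀ/: 1→6 (rises) — ok.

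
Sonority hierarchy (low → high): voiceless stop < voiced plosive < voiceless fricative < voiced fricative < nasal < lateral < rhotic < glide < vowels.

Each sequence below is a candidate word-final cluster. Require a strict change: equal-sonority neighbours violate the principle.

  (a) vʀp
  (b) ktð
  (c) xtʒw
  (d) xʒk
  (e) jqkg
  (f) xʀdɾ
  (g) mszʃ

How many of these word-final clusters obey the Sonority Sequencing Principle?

0

(a) 4-7-1 → violates
(b) 1-1-4 → violates
(c) 3-1-4-8 → violates
(d) 3-4-1 → violates
(e) 8-1-1-2 → violates
(f) 3-7-2-7 → violates
(g) 5-3-4-3 → violates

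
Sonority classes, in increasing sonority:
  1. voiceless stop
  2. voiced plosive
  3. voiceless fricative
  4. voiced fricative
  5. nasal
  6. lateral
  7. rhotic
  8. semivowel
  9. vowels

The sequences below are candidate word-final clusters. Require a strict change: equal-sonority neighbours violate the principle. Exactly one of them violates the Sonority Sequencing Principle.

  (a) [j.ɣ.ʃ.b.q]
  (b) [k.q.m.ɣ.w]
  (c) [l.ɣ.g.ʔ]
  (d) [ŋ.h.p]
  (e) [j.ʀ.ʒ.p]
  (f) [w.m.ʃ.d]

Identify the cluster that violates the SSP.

b

(a) 8-4-3-2-1 → obeys
(b) 1-1-5-4-8 → violates
(c) 6-4-2-1 → obeys
(d) 5-3-1 → obeys
(e) 8-7-4-1 → obeys
(f) 8-5-3-2 → obeys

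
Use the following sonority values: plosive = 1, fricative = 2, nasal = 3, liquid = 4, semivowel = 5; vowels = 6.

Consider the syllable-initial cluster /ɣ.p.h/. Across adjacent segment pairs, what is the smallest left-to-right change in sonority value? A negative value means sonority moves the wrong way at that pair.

-1

/ɣ/ is a fricative (sonority 2).
/p/ is a plosive (sonority 1).
/h/ is a fricative (sonority 2).
/ɣ/→/p/: change -1.
/p/→/h/: change +1.
Minimum = -1.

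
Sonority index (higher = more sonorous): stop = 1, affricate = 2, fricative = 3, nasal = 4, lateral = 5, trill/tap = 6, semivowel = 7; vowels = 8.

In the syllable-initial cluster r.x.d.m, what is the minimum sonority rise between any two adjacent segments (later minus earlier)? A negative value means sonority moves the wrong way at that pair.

/r/ is a trill/tap (sonority 6).
/x/ is a fricative (sonority 3).
/d/ is a stop (sonority 1).
/m/ is a nasal (sonority 4).
/r/→/x/: change -3.
/x/→/d/: change -2.
/d/→/m/: change +3.
Minimum = -3.

-3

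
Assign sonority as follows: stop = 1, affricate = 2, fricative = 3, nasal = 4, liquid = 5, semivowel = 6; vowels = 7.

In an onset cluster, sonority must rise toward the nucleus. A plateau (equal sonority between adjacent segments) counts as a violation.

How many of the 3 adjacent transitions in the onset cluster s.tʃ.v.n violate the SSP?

1

/s/ is a fricative (sonority 3).
/tʃ/ is an affricate (sonority 2).
/v/ is a fricative (sonority 3).
/n/ is a nasal (sonority 4).
/s/→/tʃ/: 3→2 (does not rise) — violation.
/tʃ/→/v/: 2→3 (rises) — ok.
/v/→/n/: 3→4 (rises) — ok.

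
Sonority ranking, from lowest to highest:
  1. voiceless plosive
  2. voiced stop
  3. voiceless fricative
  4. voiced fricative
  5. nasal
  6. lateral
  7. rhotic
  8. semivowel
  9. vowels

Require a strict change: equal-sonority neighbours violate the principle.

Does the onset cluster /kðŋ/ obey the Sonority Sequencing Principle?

/k/ — voiceless plosive, sonority 1.
/ð/ — voiced fricative, sonority 4.
/ŋ/ — nasal, sonority 5.
The profile 1-4-5 strictly rises, so the onset cluster satisfies the SSP.

yes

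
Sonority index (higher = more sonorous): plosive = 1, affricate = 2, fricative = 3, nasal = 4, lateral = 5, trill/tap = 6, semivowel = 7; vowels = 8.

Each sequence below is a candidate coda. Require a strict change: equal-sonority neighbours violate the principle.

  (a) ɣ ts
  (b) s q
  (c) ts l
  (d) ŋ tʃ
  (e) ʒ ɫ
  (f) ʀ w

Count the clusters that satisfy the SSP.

(a) 3-2 → obeys
(b) 3-1 → obeys
(c) 2-5 → violates
(d) 4-2 → obeys
(e) 3-5 → violates
(f) 6-7 → violates

3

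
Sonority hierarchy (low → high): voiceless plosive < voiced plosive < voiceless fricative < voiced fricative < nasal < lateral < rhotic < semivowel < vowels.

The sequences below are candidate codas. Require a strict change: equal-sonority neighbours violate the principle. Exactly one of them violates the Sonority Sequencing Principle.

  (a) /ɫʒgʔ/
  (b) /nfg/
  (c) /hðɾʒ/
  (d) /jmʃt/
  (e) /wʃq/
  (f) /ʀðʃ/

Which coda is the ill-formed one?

(a) /ɫʒgʔ/: profile 6-4-2-1 — obeys.
(b) /nfg/: profile 5-3-2 — obeys.
(c) /hðɾʒ/: profile 3-4-7-4 — violates.
(d) /jmʃt/: profile 8-5-3-1 — obeys.
(e) /wʃq/: profile 8-3-1 — obeys.
(f) /ʀðʃ/: profile 7-4-3 — obeys.

c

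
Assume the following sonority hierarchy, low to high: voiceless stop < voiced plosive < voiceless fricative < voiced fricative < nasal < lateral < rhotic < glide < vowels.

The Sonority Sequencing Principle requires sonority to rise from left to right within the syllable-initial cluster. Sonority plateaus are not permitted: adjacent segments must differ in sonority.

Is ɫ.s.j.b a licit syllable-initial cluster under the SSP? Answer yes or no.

no

/ɫ/ — lateral, sonority 6.
/s/ — voiceless fricative, sonority 3.
/j/ — glide, sonority 8.
/b/ — voiced plosive, sonority 2.
The profile is 6-3-8-2. Between /ɫ/ (6) and /s/ (3) sonority does not rise, so the cluster violates the SSP.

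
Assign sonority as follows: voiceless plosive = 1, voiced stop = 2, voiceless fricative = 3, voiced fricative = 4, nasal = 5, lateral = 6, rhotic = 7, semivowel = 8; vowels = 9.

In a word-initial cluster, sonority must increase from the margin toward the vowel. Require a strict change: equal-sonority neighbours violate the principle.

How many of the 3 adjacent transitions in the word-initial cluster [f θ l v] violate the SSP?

2

/f/ — voiceless fricative, sonority 3.
/θ/ — voiceless fricative, sonority 3.
/l/ — lateral, sonority 6.
/v/ — voiced fricative, sonority 4.
/f/→/θ/: 3→3 (plateau) — violation.
/θ/→/l/: 3→6 (rises) — ok.
/l/→/v/: 6→4 (does not rise) — violation.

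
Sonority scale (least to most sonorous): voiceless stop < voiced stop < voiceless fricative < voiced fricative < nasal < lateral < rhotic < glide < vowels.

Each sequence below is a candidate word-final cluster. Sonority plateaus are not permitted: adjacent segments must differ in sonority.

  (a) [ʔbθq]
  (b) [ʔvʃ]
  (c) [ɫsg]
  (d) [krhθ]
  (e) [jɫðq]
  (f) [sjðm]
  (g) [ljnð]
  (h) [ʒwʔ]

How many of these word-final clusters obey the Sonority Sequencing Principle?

2

(a) 1-2-3-1 → violates
(b) 1-4-3 → violates
(c) 6-3-2 → obeys
(d) 1-7-3-3 → violates
(e) 8-6-4-1 → obeys
(f) 3-8-4-5 → violates
(g) 6-8-5-4 → violates
(h) 4-8-1 → violates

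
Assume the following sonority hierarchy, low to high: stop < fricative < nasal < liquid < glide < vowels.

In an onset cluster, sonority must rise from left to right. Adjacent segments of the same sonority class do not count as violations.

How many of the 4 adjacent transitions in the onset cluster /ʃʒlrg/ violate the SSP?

/ʃ/ — fricative, sonority 2.
/ʒ/ — fricative, sonority 2.
/l/ — liquid, sonority 4.
/r/ — liquid, sonority 4.
/g/ — stop, sonority 1.
/ʃ/→/ʒ/: 2→2 (plateau, allowed) — ok.
/ʒ/→/l/: 2→4 (rises) — ok.
/l/→/r/: 4→4 (plateau, allowed) — ok.
/r/→/g/: 4→1 (does not rise) — violation.

1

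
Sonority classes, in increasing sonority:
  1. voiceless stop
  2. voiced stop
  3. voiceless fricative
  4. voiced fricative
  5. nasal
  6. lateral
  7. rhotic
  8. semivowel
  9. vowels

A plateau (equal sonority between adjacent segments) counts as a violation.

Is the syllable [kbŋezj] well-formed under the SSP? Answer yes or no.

Onset: /k/ is a voiceless stop (sonority 1), /b/ is a voiced stop (sonority 2), /ŋ/ is a nasal (sonority 5); then the nucleus /e/ (sonority 9).
Onset profile 1-2-5-9 — rises to the nucleus.
Coda: /z/ is a voiced fricative (sonority 4), /j/ is a semivowel (sonority 8).
Coda profile 9-4-8 — does not strictly fall throughout.

no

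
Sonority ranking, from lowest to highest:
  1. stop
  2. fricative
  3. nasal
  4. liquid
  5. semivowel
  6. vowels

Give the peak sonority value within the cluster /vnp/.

3

/v/: fricative = 2.
/n/: nasal = 3.
/p/: stop = 1.
The maximum is 3.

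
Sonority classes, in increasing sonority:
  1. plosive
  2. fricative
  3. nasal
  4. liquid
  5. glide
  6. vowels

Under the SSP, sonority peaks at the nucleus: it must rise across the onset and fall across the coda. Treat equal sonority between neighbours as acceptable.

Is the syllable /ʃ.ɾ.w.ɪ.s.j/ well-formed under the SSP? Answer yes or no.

Onset: /ʃ/ is a fricative (sonority 2), /ɾ/ is a liquid (sonority 4), /w/ is a glide (sonority 5); then the nucleus /ɪ/ (sonority 6).
Onset profile 2-4-5-6 — rises to the nucleus.
Coda: /s/ is a fricative (sonority 2), /j/ is a glide (sonority 5).
Coda profile 6-2-5 — does not fall throughout.

no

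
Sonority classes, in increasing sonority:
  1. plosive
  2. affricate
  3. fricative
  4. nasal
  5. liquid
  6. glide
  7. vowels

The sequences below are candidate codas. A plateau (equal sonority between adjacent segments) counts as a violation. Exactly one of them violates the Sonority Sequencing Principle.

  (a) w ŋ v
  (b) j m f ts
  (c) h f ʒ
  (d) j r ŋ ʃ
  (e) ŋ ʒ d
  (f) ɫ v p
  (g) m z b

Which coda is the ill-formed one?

c

(a) 6-4-3 → obeys
(b) 6-4-3-2 → obeys
(c) 3-3-3 → violates
(d) 6-5-4-3 → obeys
(e) 4-3-1 → obeys
(f) 5-3-1 → obeys
(g) 4-3-1 → obeys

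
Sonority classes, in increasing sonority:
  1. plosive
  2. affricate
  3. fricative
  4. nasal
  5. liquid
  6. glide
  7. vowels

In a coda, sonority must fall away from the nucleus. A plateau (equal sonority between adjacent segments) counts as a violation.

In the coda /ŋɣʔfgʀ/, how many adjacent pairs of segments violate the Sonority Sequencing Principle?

/ŋ/ — nasal, sonority 4.
/ɣ/ — fricative, sonority 3.
/ʔ/ — plosive, sonority 1.
/f/ — fricative, sonority 3.
/g/ — plosive, sonority 1.
/ʀ/ — liquid, sonority 5.
/ŋ/→/ɣ/: 4→3 (falls) — ok.
/ɣ/→/ʔ/: 3→1 (falls) — ok.
/ʔ/→/f/: 1→3 (does not fall) — violation.
/f/→/g/: 3→1 (falls) — ok.
/g/→/ʀ/: 1→5 (does not fall) — violation.

2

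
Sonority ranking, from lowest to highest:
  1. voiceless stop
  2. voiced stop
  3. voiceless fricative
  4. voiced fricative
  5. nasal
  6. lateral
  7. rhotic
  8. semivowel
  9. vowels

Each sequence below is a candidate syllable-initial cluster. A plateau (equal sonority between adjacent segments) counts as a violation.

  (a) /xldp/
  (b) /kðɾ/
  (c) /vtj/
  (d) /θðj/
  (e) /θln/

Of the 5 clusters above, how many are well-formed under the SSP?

(a) sonority 3-6-2-1: ill-formed.
(b) sonority 1-4-7: well-formed.
(c) sonority 4-1-8: ill-formed.
(d) sonority 3-4-8: well-formed.
(e) sonority 3-6-5: ill-formed.

2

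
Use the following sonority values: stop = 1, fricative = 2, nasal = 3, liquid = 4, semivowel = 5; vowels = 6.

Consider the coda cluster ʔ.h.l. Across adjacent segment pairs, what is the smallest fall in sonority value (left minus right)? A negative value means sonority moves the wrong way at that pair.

-2

/ʔ/ is a stop (sonority 1).
/h/ is a fricative (sonority 2).
/l/ is a liquid (sonority 4).
/ʔ/→/h/: change -1.
/h/→/l/: change -2.
Minimum = -2.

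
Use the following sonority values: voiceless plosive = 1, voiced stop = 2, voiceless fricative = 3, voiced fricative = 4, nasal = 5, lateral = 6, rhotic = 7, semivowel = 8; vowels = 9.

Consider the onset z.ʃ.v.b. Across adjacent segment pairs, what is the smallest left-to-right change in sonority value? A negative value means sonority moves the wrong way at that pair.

-2

/z/: voiced fricative = 4.
/ʃ/: voiceless fricative = 3.
/v/: voiced fricative = 4.
/b/: voiced stop = 2.
/z/→/ʃ/: change -1.
/ʃ/→/v/: change +1.
/v/→/b/: change -2.
Minimum = -2.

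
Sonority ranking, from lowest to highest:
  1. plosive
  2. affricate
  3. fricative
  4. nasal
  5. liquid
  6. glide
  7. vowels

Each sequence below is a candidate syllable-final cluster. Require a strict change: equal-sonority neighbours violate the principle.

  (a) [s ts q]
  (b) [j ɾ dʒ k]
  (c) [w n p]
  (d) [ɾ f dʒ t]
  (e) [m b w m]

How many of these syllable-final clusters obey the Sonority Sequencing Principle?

4

(a) 3-2-1 → obeys
(b) 6-5-2-1 → obeys
(c) 6-4-1 → obeys
(d) 5-3-2-1 → obeys
(e) 4-1-6-4 → violates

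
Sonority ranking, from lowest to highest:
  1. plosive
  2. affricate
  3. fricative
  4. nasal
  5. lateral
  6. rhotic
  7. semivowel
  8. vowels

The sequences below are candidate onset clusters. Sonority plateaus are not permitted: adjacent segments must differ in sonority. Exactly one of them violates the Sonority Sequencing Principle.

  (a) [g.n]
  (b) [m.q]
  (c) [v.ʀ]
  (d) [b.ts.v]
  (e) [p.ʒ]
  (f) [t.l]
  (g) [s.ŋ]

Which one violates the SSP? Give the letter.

b

(a) [g.n]: profile 1-4 — obeys.
(b) [m.q]: profile 4-1 — violates.
(c) [v.ʀ]: profile 3-6 — obeys.
(d) [b.ts.v]: profile 1-2-3 — obeys.
(e) [p.ʒ]: profile 1-3 — obeys.
(f) [t.l]: profile 1-5 — obeys.
(g) [s.ŋ]: profile 3-4 — obeys.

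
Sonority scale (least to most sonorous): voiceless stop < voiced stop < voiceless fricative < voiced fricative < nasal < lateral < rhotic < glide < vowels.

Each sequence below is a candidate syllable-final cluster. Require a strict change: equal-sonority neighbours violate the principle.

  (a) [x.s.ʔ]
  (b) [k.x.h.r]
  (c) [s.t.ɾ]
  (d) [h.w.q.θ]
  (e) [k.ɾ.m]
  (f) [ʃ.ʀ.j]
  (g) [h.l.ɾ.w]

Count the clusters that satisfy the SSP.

(a) [x.s.ʔ]: profile 3-3-1 — violates.
(b) [k.x.h.r]: profile 1-3-3-7 — violates.
(c) [s.t.ɾ]: profile 3-1-7 — violates.
(d) [h.w.q.θ]: profile 3-8-1-3 — violates.
(e) [k.ɾ.m]: profile 1-7-5 — violates.
(f) [ʃ.ʀ.j]: profile 3-7-8 — violates.
(g) [h.l.ɾ.w]: profile 3-6-7-8 — violates.

0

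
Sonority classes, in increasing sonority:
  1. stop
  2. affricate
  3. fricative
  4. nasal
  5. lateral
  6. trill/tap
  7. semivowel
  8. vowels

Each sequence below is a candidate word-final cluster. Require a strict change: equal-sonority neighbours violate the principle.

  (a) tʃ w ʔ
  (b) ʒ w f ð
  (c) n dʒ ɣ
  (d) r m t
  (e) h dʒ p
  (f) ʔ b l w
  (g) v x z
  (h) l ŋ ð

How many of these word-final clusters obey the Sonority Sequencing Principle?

3

(a) sonority 2-7-1: ill-formed.
(b) sonority 3-7-3-3: ill-formed.
(c) sonority 4-2-3: ill-formed.
(d) sonority 6-4-1: well-formed.
(e) sonority 3-2-1: well-formed.
(f) sonority 1-1-5-7: ill-formed.
(g) sonority 3-3-3: ill-formed.
(h) sonority 5-4-3: well-formed.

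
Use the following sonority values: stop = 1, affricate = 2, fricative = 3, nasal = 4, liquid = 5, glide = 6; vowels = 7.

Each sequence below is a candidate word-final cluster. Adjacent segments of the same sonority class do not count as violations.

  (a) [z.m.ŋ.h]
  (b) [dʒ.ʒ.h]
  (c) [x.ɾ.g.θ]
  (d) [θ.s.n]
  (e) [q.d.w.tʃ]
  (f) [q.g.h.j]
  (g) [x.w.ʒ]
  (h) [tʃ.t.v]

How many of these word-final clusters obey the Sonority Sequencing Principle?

(a) sonority 3-4-4-3: ill-formed.
(b) sonority 2-3-3: ill-formed.
(c) sonority 3-5-1-3: ill-formed.
(d) sonority 3-3-4: ill-formed.
(e) sonority 1-1-6-2: ill-formed.
(f) sonority 1-1-3-6: ill-formed.
(g) sonority 3-6-3: ill-formed.
(h) sonority 2-1-3: ill-formed.

0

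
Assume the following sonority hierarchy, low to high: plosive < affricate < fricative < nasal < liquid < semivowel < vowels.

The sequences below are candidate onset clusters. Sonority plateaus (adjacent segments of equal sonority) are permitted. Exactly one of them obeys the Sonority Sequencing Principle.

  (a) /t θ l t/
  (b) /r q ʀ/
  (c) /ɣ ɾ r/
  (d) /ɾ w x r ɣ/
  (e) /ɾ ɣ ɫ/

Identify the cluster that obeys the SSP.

(a) /t θ l t/: profile 1-3-5-1 — violates.
(b) /r q ʀ/: profile 5-1-5 — violates.
(c) /ɣ ɾ r/: profile 3-5-5 — obeys.
(d) /ɾ w x r ɣ/: profile 5-6-3-5-3 — violates.
(e) /ɾ ɣ ɫ/: profile 5-3-5 — violates.

c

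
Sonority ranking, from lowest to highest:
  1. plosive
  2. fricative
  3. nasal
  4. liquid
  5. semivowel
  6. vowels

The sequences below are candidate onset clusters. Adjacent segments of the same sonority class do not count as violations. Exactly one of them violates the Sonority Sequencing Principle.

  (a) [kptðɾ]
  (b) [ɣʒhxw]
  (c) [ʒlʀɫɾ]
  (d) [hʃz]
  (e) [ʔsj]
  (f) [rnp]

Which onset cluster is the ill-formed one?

f

(a) 1-1-1-2-4 → obeys
(b) 2-2-2-2-5 → obeys
(c) 2-4-4-4-4 → obeys
(d) 2-2-2 → obeys
(e) 1-2-5 → obeys
(f) 4-3-1 → violates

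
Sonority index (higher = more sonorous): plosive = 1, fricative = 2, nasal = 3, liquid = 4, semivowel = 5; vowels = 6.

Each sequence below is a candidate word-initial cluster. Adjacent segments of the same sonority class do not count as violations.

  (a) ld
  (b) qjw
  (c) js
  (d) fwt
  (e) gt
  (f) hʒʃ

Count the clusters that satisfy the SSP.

3

(a) sonority 4-1: ill-formed.
(b) sonority 1-5-5: well-formed.
(c) sonority 5-2: ill-formed.
(d) sonority 2-5-1: ill-formed.
(e) sonority 1-1: well-formed.
(f) sonority 2-2-2: well-formed.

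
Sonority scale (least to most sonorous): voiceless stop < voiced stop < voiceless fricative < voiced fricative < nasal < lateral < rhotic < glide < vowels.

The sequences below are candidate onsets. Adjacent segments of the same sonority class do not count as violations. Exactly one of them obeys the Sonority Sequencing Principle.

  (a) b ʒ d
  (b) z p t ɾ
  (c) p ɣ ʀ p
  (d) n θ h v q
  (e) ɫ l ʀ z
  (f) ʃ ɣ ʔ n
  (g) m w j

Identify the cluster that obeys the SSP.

(a) sonority 2-4-2: ill-formed.
(b) sonority 4-1-1-7: ill-formed.
(c) sonority 1-4-7-1: ill-formed.
(d) sonority 5-3-3-4-1: ill-formed.
(e) sonority 6-6-7-4: ill-formed.
(f) sonority 3-4-1-5: ill-formed.
(g) sonority 5-8-8: well-formed.

g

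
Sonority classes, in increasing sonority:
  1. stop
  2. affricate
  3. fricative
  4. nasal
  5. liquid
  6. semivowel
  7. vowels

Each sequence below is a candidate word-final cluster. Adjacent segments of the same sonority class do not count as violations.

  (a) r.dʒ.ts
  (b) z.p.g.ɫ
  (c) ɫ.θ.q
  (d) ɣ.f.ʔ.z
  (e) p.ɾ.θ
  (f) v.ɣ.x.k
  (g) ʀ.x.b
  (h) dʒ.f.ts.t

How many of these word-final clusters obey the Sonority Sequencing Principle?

4

(a) sonority 5-2-2: well-formed.
(b) sonority 3-1-1-5: ill-formed.
(c) sonority 5-3-1: well-formed.
(d) sonority 3-3-1-3: ill-formed.
(e) sonority 1-5-3: ill-formed.
(f) sonority 3-3-3-1: well-formed.
(g) sonority 5-3-1: well-formed.
(h) sonority 2-3-2-1: ill-formed.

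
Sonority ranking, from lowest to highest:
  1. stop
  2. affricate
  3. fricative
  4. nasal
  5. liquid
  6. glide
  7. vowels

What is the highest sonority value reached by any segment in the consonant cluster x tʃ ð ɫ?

/x/ — fricative, sonority 3.
/tʃ/ — affricate, sonority 2.
/ð/ — fricative, sonority 3.
/ɫ/ — liquid, sonority 5.
The maximum is 5.

5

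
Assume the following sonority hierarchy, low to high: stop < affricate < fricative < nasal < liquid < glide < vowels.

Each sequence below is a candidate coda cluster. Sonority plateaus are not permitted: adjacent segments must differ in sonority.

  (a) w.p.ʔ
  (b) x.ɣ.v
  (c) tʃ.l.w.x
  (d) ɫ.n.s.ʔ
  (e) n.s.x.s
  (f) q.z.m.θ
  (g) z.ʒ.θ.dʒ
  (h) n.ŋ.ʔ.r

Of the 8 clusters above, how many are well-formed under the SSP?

(a) 6-1-1 → violates
(b) 3-3-3 → violates
(c) 2-5-6-3 → violates
(d) 5-4-3-1 → obeys
(e) 4-3-3-3 → violates
(f) 1-3-4-3 → violates
(g) 3-3-3-2 → violates
(h) 4-4-1-5 → violates

1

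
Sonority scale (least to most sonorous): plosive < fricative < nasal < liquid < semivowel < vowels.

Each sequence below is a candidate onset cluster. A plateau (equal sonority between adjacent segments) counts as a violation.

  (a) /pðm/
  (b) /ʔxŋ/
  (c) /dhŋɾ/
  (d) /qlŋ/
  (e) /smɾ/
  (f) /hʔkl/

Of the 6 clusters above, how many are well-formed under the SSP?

4

(a) 1-2-3 → obeys
(b) 1-2-3 → obeys
(c) 1-2-3-4 → obeys
(d) 1-4-3 → violates
(e) 2-3-4 → obeys
(f) 2-1-1-4 → violates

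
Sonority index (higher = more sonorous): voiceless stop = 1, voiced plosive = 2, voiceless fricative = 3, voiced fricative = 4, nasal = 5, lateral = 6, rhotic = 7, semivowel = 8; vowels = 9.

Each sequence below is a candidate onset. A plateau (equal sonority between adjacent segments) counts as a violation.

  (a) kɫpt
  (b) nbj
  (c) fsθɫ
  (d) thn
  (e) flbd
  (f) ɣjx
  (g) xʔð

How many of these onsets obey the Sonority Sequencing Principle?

(a) 1-6-1-1 → violates
(b) 5-2-8 → violates
(c) 3-3-3-6 → violates
(d) 1-3-5 → obeys
(e) 3-6-2-2 → violates
(f) 4-8-3 → violates
(g) 3-1-4 → violates

1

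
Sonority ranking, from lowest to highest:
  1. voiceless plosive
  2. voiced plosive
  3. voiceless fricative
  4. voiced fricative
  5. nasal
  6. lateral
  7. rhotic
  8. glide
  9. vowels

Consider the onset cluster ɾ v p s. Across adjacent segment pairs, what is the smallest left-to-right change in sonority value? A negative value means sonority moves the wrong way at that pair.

/ɾ/ is a rhotic (sonority 7).
/v/ is a voiced fricative (sonority 4).
/p/ is a voiceless plosive (sonority 1).
/s/ is a voiceless fricative (sonority 3).
/ɾ/→/v/: change -3.
/v/→/p/: change -3.
/p/→/s/: change +2.
Minimum = -3.

-3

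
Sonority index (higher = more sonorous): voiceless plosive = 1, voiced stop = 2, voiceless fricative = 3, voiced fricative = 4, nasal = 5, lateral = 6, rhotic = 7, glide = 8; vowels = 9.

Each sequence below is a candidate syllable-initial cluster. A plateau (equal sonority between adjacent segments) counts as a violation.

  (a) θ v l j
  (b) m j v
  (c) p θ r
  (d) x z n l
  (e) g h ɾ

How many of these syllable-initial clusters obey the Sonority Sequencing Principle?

(a) θ v l j: profile 3-4-6-8 — obeys.
(b) m j v: profile 5-8-4 — violates.
(c) p θ r: profile 1-3-7 — obeys.
(d) x z n l: profile 3-4-5-6 — obeys.
(e) g h ɾ: profile 2-3-7 — obeys.

4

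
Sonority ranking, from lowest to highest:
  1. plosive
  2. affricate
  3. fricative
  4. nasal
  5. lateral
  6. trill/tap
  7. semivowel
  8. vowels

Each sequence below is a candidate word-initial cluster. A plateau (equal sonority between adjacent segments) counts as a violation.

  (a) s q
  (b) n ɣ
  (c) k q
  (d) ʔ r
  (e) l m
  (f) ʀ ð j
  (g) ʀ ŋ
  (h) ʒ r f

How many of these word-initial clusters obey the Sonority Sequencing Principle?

(a) sonority 3-1: ill-formed.
(b) sonority 4-3: ill-formed.
(c) sonority 1-1: ill-formed.
(d) sonority 1-6: well-formed.
(e) sonority 5-4: ill-formed.
(f) sonority 6-3-7: ill-formed.
(g) sonority 6-4: ill-formed.
(h) sonority 3-6-3: ill-formed.

1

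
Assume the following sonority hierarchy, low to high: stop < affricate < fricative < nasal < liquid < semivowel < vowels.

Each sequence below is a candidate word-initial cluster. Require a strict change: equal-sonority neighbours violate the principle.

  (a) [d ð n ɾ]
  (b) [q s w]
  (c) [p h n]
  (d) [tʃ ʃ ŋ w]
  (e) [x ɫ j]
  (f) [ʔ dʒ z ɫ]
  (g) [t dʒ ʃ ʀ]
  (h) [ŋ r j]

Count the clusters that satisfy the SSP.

(a) sonority 1-3-4-5: well-formed.
(b) sonority 1-3-6: well-formed.
(c) sonority 1-3-4: well-formed.
(d) sonority 2-3-4-6: well-formed.
(e) sonority 3-5-6: well-formed.
(f) sonority 1-2-3-5: well-formed.
(g) sonority 1-2-3-5: well-formed.
(h) sonority 4-5-6: well-formed.

8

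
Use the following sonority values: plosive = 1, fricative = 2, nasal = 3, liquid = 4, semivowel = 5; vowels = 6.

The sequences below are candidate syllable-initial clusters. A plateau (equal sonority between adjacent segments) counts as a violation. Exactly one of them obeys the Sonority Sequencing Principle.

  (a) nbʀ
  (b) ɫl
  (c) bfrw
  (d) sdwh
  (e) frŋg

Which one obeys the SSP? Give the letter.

c

(a) nbʀ: profile 3-1-4 — violates.
(b) ɫl: profile 4-4 — violates.
(c) bfrw: profile 1-2-4-5 — obeys.
(d) sdwh: profile 2-1-5-2 — violates.
(e) frŋg: profile 2-4-3-1 — violates.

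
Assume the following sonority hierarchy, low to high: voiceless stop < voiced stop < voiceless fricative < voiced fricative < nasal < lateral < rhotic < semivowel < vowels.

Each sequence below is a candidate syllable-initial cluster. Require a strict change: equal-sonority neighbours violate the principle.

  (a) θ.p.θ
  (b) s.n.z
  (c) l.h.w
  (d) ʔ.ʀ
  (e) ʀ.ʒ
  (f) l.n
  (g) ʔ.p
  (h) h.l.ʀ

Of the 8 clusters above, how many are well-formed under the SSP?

(a) θ.p.θ: profile 3-1-3 — violates.
(b) s.n.z: profile 3-5-4 — violates.
(c) l.h.w: profile 6-3-8 — violates.
(d) ʔ.ʀ: profile 1-7 — obeys.
(e) ʀ.ʒ: profile 7-4 — violates.
(f) l.n: profile 6-5 — violates.
(g) ʔ.p: profile 1-1 — violates.
(h) h.l.ʀ: profile 3-6-7 — obeys.

2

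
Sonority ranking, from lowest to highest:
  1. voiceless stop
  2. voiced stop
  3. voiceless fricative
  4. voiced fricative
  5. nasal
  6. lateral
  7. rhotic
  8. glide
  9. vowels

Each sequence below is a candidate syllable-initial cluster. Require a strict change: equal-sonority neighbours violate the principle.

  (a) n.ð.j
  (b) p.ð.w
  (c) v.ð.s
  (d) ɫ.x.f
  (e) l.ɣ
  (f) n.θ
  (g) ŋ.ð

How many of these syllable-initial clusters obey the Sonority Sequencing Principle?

1

(a) 5-4-8 → violates
(b) 1-4-8 → obeys
(c) 4-4-3 → violates
(d) 6-3-3 → violates
(e) 6-4 → violates
(f) 5-3 → violates
(g) 5-4 → violates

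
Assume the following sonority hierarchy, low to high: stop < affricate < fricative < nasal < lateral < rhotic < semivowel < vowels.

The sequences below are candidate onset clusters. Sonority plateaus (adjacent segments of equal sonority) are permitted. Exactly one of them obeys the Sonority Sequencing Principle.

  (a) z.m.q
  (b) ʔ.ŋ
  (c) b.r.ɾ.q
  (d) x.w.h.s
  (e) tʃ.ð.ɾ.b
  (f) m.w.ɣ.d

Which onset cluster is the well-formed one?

(a) sonority 3-4-1: ill-formed.
(b) sonority 1-4: well-formed.
(c) sonority 1-6-6-1: ill-formed.
(d) sonority 3-7-3-3: ill-formed.
(e) sonority 2-3-6-1: ill-formed.
(f) sonority 4-7-3-1: ill-formed.

b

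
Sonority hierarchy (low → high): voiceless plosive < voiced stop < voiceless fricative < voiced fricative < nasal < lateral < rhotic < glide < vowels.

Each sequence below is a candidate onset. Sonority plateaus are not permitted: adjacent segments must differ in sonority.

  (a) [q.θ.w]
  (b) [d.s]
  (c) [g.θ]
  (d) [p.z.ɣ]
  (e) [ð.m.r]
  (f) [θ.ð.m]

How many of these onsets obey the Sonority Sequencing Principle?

5

(a) 1-3-8 → obeys
(b) 2-3 → obeys
(c) 2-3 → obeys
(d) 1-4-4 → violates
(e) 4-5-7 → obeys
(f) 3-4-5 → obeys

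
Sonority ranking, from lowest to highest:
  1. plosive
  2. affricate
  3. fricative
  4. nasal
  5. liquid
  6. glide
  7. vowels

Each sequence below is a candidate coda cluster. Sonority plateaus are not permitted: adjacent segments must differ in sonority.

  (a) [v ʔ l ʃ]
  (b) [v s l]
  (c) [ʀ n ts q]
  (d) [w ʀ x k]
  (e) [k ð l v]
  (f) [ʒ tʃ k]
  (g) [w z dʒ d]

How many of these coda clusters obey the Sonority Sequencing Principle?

4

(a) [v ʔ l ʃ]: profile 3-1-5-3 — violates.
(b) [v s l]: profile 3-3-5 — violates.
(c) [ʀ n ts q]: profile 5-4-2-1 — obeys.
(d) [w ʀ x k]: profile 6-5-3-1 — obeys.
(e) [k ð l v]: profile 1-3-5-3 — violates.
(f) [ʒ tʃ k]: profile 3-2-1 — obeys.
(g) [w z dʒ d]: profile 6-3-2-1 — obeys.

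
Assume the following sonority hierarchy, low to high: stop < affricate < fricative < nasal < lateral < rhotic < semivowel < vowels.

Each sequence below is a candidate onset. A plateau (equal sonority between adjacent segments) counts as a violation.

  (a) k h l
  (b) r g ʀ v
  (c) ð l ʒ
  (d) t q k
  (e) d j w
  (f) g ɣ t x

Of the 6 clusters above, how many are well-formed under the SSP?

(a) sonority 1-3-5: well-formed.
(b) sonority 6-1-6-3: ill-formed.
(c) sonority 3-5-3: ill-formed.
(d) sonority 1-1-1: ill-formed.
(e) sonority 1-7-7: ill-formed.
(f) sonority 1-3-1-3: ill-formed.

1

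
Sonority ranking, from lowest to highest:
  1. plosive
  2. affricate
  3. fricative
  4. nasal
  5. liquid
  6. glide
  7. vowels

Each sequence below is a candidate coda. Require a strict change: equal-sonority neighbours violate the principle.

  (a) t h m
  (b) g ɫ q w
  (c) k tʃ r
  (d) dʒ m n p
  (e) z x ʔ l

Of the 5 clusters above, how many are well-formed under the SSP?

(a) 1-3-4 → violates
(b) 1-5-1-6 → violates
(c) 1-2-5 → violates
(d) 2-4-4-1 → violates
(e) 3-3-1-5 → violates

0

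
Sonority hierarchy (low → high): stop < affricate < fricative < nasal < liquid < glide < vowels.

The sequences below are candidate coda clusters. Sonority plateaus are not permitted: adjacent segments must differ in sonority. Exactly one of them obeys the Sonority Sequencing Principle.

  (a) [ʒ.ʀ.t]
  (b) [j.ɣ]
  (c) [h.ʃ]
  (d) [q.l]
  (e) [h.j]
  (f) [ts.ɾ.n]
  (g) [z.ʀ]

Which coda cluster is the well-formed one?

b

(a) sonority 3-5-1: ill-formed.
(b) sonority 6-3: well-formed.
(c) sonority 3-3: ill-formed.
(d) sonority 1-5: ill-formed.
(e) sonority 3-6: ill-formed.
(f) sonority 2-5-4: ill-formed.
(g) sonority 3-5: ill-formed.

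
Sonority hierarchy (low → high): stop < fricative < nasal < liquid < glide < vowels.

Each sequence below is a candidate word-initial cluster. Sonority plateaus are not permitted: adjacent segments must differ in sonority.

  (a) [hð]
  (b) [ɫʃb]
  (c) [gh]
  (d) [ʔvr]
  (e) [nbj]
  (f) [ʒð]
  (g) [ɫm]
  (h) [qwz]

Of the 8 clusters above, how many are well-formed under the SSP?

(a) sonority 2-2: ill-formed.
(b) sonority 4-2-1: ill-formed.
(c) sonority 1-2: well-formed.
(d) sonority 1-2-4: well-formed.
(e) sonority 3-1-5: ill-formed.
(f) sonority 2-2: ill-formed.
(g) sonority 4-3: ill-formed.
(h) sonority 1-5-2: ill-formed.

2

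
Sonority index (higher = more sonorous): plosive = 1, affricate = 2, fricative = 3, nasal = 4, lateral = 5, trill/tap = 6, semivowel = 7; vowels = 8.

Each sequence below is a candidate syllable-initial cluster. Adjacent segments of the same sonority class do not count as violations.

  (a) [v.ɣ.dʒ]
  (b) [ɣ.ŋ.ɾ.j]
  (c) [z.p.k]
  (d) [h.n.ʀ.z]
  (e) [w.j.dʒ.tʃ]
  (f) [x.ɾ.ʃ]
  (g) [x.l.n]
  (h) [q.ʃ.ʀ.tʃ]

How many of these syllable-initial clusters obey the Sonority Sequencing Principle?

(a) sonority 3-3-2: ill-formed.
(b) sonority 3-4-6-7: well-formed.
(c) sonority 3-1-1: ill-formed.
(d) sonority 3-4-6-3: ill-formed.
(e) sonority 7-7-2-2: ill-formed.
(f) sonority 3-6-3: ill-formed.
(g) sonority 3-5-4: ill-formed.
(h) sonority 1-3-6-2: ill-formed.

1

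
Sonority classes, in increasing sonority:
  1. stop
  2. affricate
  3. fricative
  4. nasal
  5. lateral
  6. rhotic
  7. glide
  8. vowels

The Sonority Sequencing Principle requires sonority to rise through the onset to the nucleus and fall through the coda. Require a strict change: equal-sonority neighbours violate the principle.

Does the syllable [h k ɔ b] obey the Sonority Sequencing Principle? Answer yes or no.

no

Onset: /h/ is a fricative (sonority 3), /k/ is a stop (sonority 1); then the nucleus /ɔ/ (sonority 8).
Onset profile 3-1-8 — does not strictly rise throughout.
Coda: /b/ is a stop (sonority 1).
Coda profile 8-1 — falls from the nucleus.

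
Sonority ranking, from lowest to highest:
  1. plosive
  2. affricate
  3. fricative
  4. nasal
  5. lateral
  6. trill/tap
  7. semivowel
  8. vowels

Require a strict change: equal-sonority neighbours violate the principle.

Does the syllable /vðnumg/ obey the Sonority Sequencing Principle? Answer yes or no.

Onset: /v/ is a fricative (sonority 3), /ð/ is a fricative (sonority 3), /n/ is a nasal (sonority 4); then the nucleus /u/ (sonority 8).
Onset profile 3-3-4-8 — does not strictly rise throughout.
Coda: /m/ is a nasal (sonority 4), /g/ is a plosive (sonority 1).
Coda profile 8-4-1 — falls from the nucleus.

no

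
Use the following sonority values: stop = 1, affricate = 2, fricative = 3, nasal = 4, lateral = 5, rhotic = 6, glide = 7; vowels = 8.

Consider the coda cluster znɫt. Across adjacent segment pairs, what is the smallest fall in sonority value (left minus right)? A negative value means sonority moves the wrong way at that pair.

-1

/z/ is a fricative (sonority 3).
/n/ is a nasal (sonority 4).
/ɫ/ is a lateral (sonority 5).
/t/ is a stop (sonority 1).
/z/→/n/: change -1.
/n/→/ɫ/: change -1.
/ɫ/→/t/: change +4.
Minimum = -1.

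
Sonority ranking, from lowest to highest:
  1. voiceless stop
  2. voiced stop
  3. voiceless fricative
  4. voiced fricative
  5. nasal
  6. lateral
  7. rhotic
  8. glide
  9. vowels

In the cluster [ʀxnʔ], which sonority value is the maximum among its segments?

7

/ʀ/ — rhotic, sonority 7.
/x/ — voiceless fricative, sonority 3.
/n/ — nasal, sonority 5.
/ʔ/ — voiceless stop, sonority 1.
The maximum is 7.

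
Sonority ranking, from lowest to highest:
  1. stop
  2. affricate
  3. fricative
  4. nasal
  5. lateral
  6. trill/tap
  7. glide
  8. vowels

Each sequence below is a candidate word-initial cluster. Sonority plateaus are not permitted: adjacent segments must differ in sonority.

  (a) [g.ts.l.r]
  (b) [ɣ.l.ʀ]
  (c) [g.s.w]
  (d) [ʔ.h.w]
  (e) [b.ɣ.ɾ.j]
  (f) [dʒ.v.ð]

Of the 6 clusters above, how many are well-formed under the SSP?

5

(a) sonority 1-2-5-6: well-formed.
(b) sonority 3-5-6: well-formed.
(c) sonority 1-3-7: well-formed.
(d) sonority 1-3-7: well-formed.
(e) sonority 1-3-6-7: well-formed.
(f) sonority 2-3-3: ill-formed.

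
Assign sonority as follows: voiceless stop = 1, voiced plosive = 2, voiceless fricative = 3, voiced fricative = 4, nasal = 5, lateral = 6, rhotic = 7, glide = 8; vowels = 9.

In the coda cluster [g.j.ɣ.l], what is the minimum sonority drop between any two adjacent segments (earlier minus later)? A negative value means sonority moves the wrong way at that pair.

-6

/g/ is a voiced plosive (sonority 2).
/j/ is a glide (sonority 8).
/ɣ/ is a voiced fricative (sonority 4).
/l/ is a lateral (sonority 6).
/g/→/j/: change -6.
/j/→/ɣ/: change +4.
/ɣ/→/l/: change -2.
Minimum = -6.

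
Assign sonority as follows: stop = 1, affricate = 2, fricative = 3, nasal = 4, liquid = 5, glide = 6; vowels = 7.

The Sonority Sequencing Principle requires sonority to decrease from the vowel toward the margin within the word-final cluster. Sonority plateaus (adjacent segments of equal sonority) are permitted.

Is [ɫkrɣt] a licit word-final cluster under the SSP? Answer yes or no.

/ɫ/ — liquid, sonority 5.
/k/ — stop, sonority 1.
/r/ — liquid, sonority 5.
/ɣ/ — fricative, sonority 3.
/t/ — stop, sonority 1.
The profile is 5-1-5-3-1. Between /k/ (1) and /r/ (5) sonority does not fall, so the cluster violates the SSP.

no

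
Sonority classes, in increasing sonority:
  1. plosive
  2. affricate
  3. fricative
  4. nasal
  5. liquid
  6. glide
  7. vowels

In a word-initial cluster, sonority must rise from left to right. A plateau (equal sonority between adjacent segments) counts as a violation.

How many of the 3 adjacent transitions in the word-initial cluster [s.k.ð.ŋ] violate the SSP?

1

/s/ is a fricative (sonority 3).
/k/ is a plosive (sonority 1).
/ð/ is a fricative (sonority 3).
/ŋ/ is a nasal (sonority 4).
/s/→/k/: 3→1 (does not rise) — violation.
/k/→/ð/: 1→3 (rises) — ok.
/ð/→/ŋ/: 3→4 (rises) — ok.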